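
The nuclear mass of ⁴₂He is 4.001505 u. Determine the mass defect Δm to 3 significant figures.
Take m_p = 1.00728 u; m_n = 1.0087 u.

Total constituent mass: 2 × 1.00728 + 2 × 1.0087 = 4.03196 u
Δm = 4.03196 − 4.001505 = 0.030455 u

0.0305 u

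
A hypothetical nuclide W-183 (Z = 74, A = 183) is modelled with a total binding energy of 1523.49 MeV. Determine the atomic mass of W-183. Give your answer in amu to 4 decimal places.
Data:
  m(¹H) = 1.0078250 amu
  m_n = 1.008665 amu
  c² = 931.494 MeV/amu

182.8880 amu

Mass defect = 1523.49 MeV / (931.494 MeV/amu) = 1.635534 amu
Constituent mass = 74(1.0078250) + 109(1.008665) = 184.5235350 amu
Atomic mass = 184.5235350 − 1.635534 = 182.8880010 amu ≈ 182.8880 amu (to 4 decimal places)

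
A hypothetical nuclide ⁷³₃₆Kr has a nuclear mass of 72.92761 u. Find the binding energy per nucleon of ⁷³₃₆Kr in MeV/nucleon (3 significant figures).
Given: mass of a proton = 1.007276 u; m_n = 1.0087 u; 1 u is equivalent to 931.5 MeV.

8.37 MeV/nucleon

Mass of separated nucleons = 36(1.007276) + 37(1.0087) = 36.261936 + 37.3219 = 73.583836 u
The mass defect is 73.583836 − 72.92761 = 0.656226 u.
Binding energy = Δm·c² = 0.656226 × 931.5 MeV/u = 611.275 MeV
Per nucleon: 611.275 / 73 = 8.374 MeV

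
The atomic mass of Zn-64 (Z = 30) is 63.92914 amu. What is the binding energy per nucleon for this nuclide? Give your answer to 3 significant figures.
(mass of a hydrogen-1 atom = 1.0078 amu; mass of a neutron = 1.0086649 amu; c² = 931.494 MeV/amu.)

Z = 30, so N = A − Z = 64 − 30 = 34.
Total constituent mass: 30 × 1.0078 + 34 × 1.0086649 = 64.5286066 amu
Mass defect Δm = 64.5286066 − 63.92914 = 0.5994666 amu
Converting to energy: 0.5994666 amu × 931.494 MeV/amu = 558.3995 MeV
Dividing by A = 64 gives 8.72499 MeV per nucleon.

8.72 MeV/nucleon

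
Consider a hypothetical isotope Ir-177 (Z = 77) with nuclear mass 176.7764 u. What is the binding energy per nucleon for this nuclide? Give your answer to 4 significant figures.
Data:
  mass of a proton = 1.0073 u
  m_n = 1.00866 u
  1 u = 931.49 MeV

8.692 MeV/nucleon

With 77 protons and 100 neutrons (A = 177):
Σm = 77·m_p + 100·m_n = 77.5621 + 100.86600 = 178.42810 u
The mass defect is 178.42810 − 176.7764 = 1.65170 u.
E_B = 1.65170 × 931.49 = 1538.54 MeV
Dividing by A = 177 gives 8.692 MeV per nucleon.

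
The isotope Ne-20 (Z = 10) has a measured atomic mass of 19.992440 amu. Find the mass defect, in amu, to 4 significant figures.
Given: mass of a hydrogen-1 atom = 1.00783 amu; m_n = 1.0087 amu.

0.1729 amu

Total constituent mass: 10 × 1.00783 + 10 × 1.0087 = 20.16530 amu
Mass defect Δm = 20.16530 − 19.992440 = 0.172860 amu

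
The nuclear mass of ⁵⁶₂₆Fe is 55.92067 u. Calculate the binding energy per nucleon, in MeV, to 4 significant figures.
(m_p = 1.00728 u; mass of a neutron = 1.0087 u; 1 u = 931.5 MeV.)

8.809 MeV/nucleon

Total constituent mass: 26 × 1.00728 + 30 × 1.0087 = 56.45028 u
Δm = 56.45028 − 55.92067 = 0.52961 u
Converting to energy: 0.52961 u × 931.5 MeV/u = 493.3317 MeV
Per nucleon: 493.3317 / 56 = 8.809 MeV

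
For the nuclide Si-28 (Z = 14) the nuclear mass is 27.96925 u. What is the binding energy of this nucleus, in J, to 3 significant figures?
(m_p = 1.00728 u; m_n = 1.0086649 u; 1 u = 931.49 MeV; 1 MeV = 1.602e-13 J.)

3.79e-11 J

Σm = 14·m_p + 14·m_n = 14.10192 + 14.1213086 = 28.2232286 u
Mass defect Δm = 28.2232286 − 27.96925 = 0.2539786 u
E_B = 0.2539786 × 931.49 = 236.579 MeV
In joules: 236.579 MeV × 1.602e-13 J/MeV = 3.7900e-11 J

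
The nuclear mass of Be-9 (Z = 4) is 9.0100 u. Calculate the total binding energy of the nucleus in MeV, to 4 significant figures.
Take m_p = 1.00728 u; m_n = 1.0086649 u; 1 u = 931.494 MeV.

With 4 protons and 5 neutrons (A = 9):
Total constituent mass: 4 × 1.00728 + 5 × 1.0086649 = 9.0724445 u
The mass defect is 9.0724445 − 9.0100 = 0.0624445 u.
Converting to energy: 0.0624445 u × 931.494 MeV/u = 58.1667 MeV

58.17 MeV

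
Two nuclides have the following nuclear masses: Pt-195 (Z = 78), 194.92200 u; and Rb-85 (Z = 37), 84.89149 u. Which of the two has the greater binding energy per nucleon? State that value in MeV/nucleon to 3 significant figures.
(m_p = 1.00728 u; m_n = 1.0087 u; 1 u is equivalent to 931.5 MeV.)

Pt-195: Σm = 78(1.00728) + 117(1.0087) = 196.58574 u; Δm = 1.66374 u; E_B = 1549.8 MeV; E_B/A = 7.948 MeV
Rb-85: Σm = 37(1.00728) + 48(1.0087) = 85.68696 u; Δm = 0.79547 u; E_B = 740.98 MeV; E_B/A = 8.717 MeV
Rb-85 has the higher binding energy per nucleon, so it is the more tightly bound nucleus.

Rb-85; 8.72 MeV/nucleon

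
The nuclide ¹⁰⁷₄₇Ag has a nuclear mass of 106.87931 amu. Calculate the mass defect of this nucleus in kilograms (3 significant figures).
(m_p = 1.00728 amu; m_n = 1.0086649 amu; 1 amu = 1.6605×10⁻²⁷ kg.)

1.63e-27 kg

Z = 47, so N = A − Z = 107 − 47 = 60.
Mass of separated nucleons = 47(1.00728) + 60(1.0086649) = 47.34216 + 60.5198940 = 107.8620540 amu
Δm = 107.8620540 − 106.87931 = 0.9827440 amu
In SI units: 0.9827440 amu × 1.6605×10⁻²⁷ kg/amu = 1.6318e-27 kg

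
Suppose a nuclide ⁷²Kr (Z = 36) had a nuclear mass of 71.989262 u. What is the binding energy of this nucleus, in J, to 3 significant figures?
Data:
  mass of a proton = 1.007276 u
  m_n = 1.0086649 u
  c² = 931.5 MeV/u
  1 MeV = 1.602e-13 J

8.72e-11 J

With 36 protons and 36 neutrons (A = 72):
Total constituent mass: 36 × 1.007276 + 36 × 1.0086649 = 72.5738724 u
Mass defect Δm = 72.5738724 − 71.989262 = 0.5846104 u
Binding energy = Δm·c² = 0.5846104 × 931.5 MeV/u = 544.565 MeV
In joules: 544.565 MeV × 1.602e-13 J/MeV = 8.7239e-11 J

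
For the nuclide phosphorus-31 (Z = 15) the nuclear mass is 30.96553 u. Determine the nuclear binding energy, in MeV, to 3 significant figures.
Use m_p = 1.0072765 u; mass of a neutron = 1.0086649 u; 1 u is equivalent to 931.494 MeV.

With 15 protons and 16 neutrons (A = 31):
Total constituent mass: 15 × 1.0072765 + 16 × 1.0086649 = 31.2477859 u
Mass defect Δm = 31.2477859 − 30.96553 = 0.2822559 u
E_B = 0.2822559 × 931.494 = 262.920 MeV

263 MeV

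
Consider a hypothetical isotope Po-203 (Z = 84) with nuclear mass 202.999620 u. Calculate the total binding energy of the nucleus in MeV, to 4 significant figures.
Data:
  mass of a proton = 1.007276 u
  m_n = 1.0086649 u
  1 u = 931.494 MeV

1530 MeV

The nucleus contains 84 protons and 203 − 84 = 119 neutrons.
Total constituent mass: 84 × 1.007276 + 119 × 1.0086649 = 204.6423071 u
Mass defect Δm = 204.6423071 − 202.999620 = 1.6426871 u
Converting to energy: 1.6426871 u × 931.494 MeV/u = 1530.15 MeV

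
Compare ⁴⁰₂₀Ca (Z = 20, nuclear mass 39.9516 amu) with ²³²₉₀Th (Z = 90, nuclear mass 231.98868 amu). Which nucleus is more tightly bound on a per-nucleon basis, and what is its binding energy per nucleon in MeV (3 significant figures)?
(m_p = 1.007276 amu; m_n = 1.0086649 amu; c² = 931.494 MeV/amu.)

⁴⁰₂₀Ca: Σm = 20(1.007276) + 20(1.0086649) = 40.3188180 amu; Δm = 0.3672180 amu; E_B = 342.06 MeV; E_B/A = 8.552 MeV
²³²₉₀Th: Σm = 90(1.007276) + 142(1.0086649) = 233.8852558 amu; Δm = 1.8965758 amu; E_B = 1766.65 MeV; E_B/A = 7.6149 MeV
⁴⁰₂₀Ca has the higher binding energy per nucleon, so it is the more tightly bound nucleus.

⁴⁰₂₀Ca; 8.55 MeV/nucleon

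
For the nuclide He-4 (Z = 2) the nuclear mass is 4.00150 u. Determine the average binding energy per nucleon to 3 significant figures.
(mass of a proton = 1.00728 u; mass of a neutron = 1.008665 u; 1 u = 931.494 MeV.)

7.08 MeV/nucleon

Total constituent mass: 2 × 1.00728 + 2 × 1.008665 = 4.031890 u
The mass defect is 4.031890 − 4.00150 = 0.030390 u.
Binding energy = Δm·c² = 0.030390 × 931.494 MeV/u = 28.3081 MeV
Dividing by A = 4 gives 7.077 MeV per nucleon.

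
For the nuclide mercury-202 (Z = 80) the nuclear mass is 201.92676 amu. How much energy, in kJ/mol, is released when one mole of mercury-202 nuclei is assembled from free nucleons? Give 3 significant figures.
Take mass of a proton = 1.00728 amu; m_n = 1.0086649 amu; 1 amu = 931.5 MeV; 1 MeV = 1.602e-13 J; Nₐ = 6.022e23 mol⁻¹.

1.54e+11 kJ/mol

Z = 80, so N = A − Z = 202 − 80 = 122.
Total constituent mass: 80 × 1.00728 + 122 × 1.0086649 = 203.6395178 amu
The mass defect is 203.6395178 − 201.92676 = 1.7127578 amu.
E_B = 1.7127578 × 931.5 = 1595.43 MeV
Per nucleus in joules: 1595.43 MeV × 1.602e-13 J/MeV = 2.5559e-10 J
Per mole: 2.5559e-10 J × 6.022e23 mol⁻¹ = 1.5392e+14 J/mol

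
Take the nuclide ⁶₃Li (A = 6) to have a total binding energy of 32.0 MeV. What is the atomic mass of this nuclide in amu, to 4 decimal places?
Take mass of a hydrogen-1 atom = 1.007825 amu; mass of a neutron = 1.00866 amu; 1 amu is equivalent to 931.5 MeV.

Mass defect = 32.0 MeV / (931.5 MeV/amu) = 0.034353 amu
Constituent mass = 3(1.007825) + 3(1.00866) = 6.049455 amu
Atomic mass = 6.049455 − 0.034353 = 6.015102 amu ≈ 6.0151 amu (to 4 decimal places)

6.0151 amu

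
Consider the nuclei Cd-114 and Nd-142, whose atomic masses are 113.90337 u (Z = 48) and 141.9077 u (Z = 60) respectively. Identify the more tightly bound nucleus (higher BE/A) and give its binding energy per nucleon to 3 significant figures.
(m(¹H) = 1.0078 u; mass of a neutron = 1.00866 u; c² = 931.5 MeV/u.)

Cd-114; 8.52 MeV/nucleon

Cd-114: Σm = 48(1.0078) + 66(1.00866) = 114.94596 u; Δm = 1.04259 u; E_B = 971.17 MeV; E_B/A = 8.519 MeV
Nd-142: Σm = 60(1.0078) + 82(1.00866) = 143.17812 u; Δm = 1.27042 u; E_B = 1183.4 MeV; E_B/A = 8.334 MeV
Cd-114 has the higher binding energy per nucleon, so it is the more tightly bound nucleus.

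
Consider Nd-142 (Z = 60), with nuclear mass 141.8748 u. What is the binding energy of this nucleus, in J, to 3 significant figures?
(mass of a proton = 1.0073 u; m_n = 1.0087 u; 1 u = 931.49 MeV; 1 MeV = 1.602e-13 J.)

The nucleus contains 60 protons and 142 − 60 = 82 neutrons.
Σm = 60·m_p + 82·m_n = 60.4380 + 82.7134 = 143.1514 u
The mass defect is 143.1514 − 141.8748 = 1.2766 u.
Converting to energy: 1.2766 u × 931.49 MeV/u = 1189.14 MeV
In joules: 1189.14 MeV × 1.602e-13 J/MeV = 1.9050e-10 J

1.91e-10 J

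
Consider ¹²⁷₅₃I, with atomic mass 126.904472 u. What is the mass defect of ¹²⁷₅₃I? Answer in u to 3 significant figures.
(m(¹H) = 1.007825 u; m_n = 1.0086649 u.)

Mass of separated nucleons = 53(1.007825) + 74(1.0086649) = 53.414725 + 74.6412026 = 128.0559276 u
The mass defect is 128.0559276 − 126.904472 = 1.1514556 u.

1.15 u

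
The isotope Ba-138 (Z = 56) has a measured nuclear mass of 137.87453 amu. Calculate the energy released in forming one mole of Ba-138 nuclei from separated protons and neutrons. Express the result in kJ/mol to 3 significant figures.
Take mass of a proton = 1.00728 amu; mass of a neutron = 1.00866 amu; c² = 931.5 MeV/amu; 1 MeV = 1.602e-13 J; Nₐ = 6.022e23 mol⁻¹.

Total constituent mass: 56 × 1.00728 + 82 × 1.00866 = 139.11780 amu
The mass defect is 139.11780 − 137.87453 = 1.24327 amu.
Converting to energy: 1.24327 amu × 931.5 MeV/amu = 1158.11 MeV
Per nucleus in joules: 1158.11 MeV × 1.602e-13 J/MeV = 1.8553e-10 J
Per mole: 1.8553e-10 J × 6.022e23 mol⁻¹ = 1.1173e+14 J/mol

1.12e+11 kJ/mol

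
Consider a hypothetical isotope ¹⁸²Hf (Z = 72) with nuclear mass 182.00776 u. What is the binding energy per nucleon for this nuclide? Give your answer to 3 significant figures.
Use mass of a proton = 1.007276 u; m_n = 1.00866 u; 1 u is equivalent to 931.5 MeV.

7.52 MeV/nucleon

Z = 72, so N = A − Z = 182 − 72 = 110.
Σm = 72·m_p + 110·m_n = 72.523872 + 110.95260 = 183.476472 u
The mass defect is 183.476472 − 182.00776 = 1.468712 u.
Converting to energy: 1.468712 u × 931.5 MeV/u = 1368.11 MeV
Per nucleon: 1368.11 / 182 = 7.517 MeV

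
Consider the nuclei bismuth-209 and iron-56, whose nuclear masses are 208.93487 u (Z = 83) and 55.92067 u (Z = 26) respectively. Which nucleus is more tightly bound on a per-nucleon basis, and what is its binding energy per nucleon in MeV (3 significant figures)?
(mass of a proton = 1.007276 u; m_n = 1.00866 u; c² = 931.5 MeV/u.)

bismuth-209: Σm = 83(1.007276) + 126(1.00866) = 210.695068 u; Δm = 1.760198 u; E_B = 1639.6 MeV; E_B/A = 7.845 MeV
iron-56: Σm = 26(1.007276) + 30(1.00866) = 56.448976 u; Δm = 0.528306 u; E_B = 492.12 MeV; E_B/A = 8.788 MeV
iron-56 has the higher binding energy per nucleon, so it is the more tightly bound nucleus.

iron-56; 8.79 MeV/nucleon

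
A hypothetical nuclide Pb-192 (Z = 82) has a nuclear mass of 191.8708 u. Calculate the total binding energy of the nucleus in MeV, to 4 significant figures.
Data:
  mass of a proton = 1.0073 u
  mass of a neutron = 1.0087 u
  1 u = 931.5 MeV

Σm = 82·m_p + 110·m_n = 82.5986 + 110.9570 = 193.5556 u
Mass defect Δm = 193.5556 − 191.8708 = 1.6848 u
E_B = 1.6848 × 931.5 = 1569.39 MeV

1569 MeV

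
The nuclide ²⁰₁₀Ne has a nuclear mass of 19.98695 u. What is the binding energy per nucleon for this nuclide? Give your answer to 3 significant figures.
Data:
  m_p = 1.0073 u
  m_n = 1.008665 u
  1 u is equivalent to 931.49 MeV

Σm = 10·m_p + 10·m_n = 10.0730 + 10.086650 = 20.159650 u
The mass defect is 20.159650 − 19.98695 = 0.172700 u.
Converting to energy: 0.172700 u × 931.49 MeV/u = 160.868 MeV
BE/A = 160.868 MeV / 20 = 8.043 MeV/nucleon

8.04 MeV/nucleon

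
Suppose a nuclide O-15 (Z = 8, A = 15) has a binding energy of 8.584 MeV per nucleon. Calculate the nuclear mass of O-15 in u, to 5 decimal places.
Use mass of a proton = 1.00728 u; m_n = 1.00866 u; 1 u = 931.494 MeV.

Total binding energy = 15 × 8.584 = 128.760 MeV
Mass defect = 128.760 MeV / (931.494 MeV/u) = 0.1382296 u
Constituent mass = 8(1.00728) + 7(1.00866) = 15.11886 u
Nuclear mass = 15.11886 − 0.1382296 = 14.9806304 u ≈ 14.98063 u (to 5 decimal places)

14.98063 u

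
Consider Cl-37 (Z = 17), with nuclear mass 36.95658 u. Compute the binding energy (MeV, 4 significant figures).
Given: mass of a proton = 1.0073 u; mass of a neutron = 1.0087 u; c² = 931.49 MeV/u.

Σm = 17·m_p + 20·m_n = 17.1241 + 20.1740 = 37.2981 u
Δm = 37.2981 − 36.95658 = 0.34152 u
E_B = 0.34152 × 931.49 = 318.122 MeV

318.1 MeV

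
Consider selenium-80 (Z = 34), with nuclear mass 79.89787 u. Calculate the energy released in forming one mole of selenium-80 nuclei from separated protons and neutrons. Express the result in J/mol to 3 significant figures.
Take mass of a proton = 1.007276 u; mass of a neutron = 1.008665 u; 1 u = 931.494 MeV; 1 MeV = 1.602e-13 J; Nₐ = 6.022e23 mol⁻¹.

6.72e+13 J/mol

With 34 protons and 46 neutrons (A = 80):
Total constituent mass: 34 × 1.007276 + 46 × 1.008665 = 80.645974 u
Δm = 80.645974 − 79.89787 = 0.748104 u
Converting to energy: 0.748104 u × 931.494 MeV/u = 696.854 MeV
Per nucleus in joules: 696.854 MeV × 1.602e-13 J/MeV = 1.1164e-10 J
Per mole: 1.1164e-10 J × 6.022e23 mol⁻¹ = 6.7230e+13 J/mol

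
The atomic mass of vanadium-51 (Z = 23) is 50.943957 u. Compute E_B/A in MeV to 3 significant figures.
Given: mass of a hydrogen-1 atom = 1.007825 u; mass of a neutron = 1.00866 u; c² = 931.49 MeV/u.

8.74 MeV/nucleon

Σm = 23·m(¹H) + 28·m_n = 23.179975 + 28.24248 = 51.422455 u
Mass defect Δm = 51.422455 − 50.943957 = 0.478498 u
Binding energy = Δm·c² = 0.478498 × 931.49 MeV/u = 445.716 MeV
BE/A = 445.716 MeV / 51 = 8.740 MeV/nucleon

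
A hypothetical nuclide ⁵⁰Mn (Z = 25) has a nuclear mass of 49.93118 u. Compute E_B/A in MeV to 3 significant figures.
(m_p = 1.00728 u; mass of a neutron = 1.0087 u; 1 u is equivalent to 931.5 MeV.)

The nucleus contains 25 protons and 50 − 25 = 25 neutrons.
Σm = 25·m_p + 25·m_n = 25.18200 + 25.2175 = 50.39950 u
The mass defect is 50.39950 − 49.93118 = 0.46832 u.
E_B = 0.46832 × 931.5 = 436.240 MeV
Dividing by A = 50 gives 8.7248 MeV per nucleon.

8.72 MeV/nucleon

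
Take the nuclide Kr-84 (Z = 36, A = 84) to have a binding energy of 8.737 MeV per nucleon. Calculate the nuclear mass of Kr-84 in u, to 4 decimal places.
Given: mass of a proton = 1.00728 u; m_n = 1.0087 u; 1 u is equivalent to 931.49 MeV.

83.8918 u

Total binding energy = 84 × 8.737 = 733.908 MeV
Mass defect = 733.908 MeV / (931.49 MeV/u) = 0.787886 u
Constituent mass = 36(1.00728) + 48(1.0087) = 84.67968 u
Nuclear mass = 84.67968 − 0.787886 = 83.891794 u ≈ 83.8918 u (to 4 decimal places)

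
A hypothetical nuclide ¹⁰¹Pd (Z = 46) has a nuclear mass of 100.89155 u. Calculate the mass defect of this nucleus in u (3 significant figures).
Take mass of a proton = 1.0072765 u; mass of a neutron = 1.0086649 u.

0.920 u

The nucleus contains 46 protons and 101 − 46 = 55 neutrons.
Total constituent mass: 46 × 1.0072765 + 55 × 1.0086649 = 101.8112885 u
Δm = 101.8112885 − 100.89155 = 0.9197385 u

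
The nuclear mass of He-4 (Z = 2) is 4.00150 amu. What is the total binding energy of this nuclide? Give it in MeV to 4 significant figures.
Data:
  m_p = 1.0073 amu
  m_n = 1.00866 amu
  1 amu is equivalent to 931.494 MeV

Mass of separated nucleons = 2(1.0073) + 2(1.00866) = 2.0146 + 2.01732 = 4.03192 amu
Mass defect Δm = 4.03192 − 4.00150 = 0.03042 amu
Binding energy = Δm·c² = 0.03042 × 931.494 MeV/amu = 28.3360 MeV

28.34 MeV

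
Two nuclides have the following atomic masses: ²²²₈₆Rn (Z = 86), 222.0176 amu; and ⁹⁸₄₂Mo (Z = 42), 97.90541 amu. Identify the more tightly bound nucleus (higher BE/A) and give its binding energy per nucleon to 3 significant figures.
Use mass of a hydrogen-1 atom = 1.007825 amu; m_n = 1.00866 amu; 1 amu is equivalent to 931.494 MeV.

⁹⁸₄₂Mo; 8.63 MeV/nucleon

²²²₈₆Rn: Σm = 86(1.007825) + 136(1.00866) = 223.850710 amu; Δm = 1.833110 amu; E_B = 1707.53 MeV; E_B/A = 7.692 MeV
⁹⁸₄₂Mo: Σm = 42(1.007825) + 56(1.00866) = 98.813610 amu; Δm = 0.908200 amu; E_B = 845.98 MeV; E_B/A = 8.632 MeV
⁹⁸₄₂Mo has the higher binding energy per nucleon, so it is the more tightly bound nucleus.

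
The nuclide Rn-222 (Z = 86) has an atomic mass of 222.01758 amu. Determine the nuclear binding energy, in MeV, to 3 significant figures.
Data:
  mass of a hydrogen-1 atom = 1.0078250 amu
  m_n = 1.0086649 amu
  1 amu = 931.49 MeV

Σm = 86·m(¹H) + 136·m_n = 86.6729500 + 137.1784264 = 223.8513764 amu
The mass defect is 223.8513764 − 222.01758 = 1.8337964 amu.
Binding energy = Δm·c² = 1.8337964 × 931.49 MeV/amu = 1708.16 MeV

1710 MeV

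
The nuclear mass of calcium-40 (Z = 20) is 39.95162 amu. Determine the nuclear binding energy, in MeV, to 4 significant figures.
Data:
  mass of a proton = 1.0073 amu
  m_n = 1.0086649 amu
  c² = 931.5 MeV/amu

The nucleus contains 20 protons and 40 − 20 = 20 neutrons.
Total constituent mass: 20 × 1.0073 + 20 × 1.0086649 = 40.3192980 amu
The mass defect is 40.3192980 − 39.95162 = 0.3676780 amu.
Binding energy = Δm·c² = 0.3676780 × 931.5 MeV/amu = 342.492 MeV

342.5 MeV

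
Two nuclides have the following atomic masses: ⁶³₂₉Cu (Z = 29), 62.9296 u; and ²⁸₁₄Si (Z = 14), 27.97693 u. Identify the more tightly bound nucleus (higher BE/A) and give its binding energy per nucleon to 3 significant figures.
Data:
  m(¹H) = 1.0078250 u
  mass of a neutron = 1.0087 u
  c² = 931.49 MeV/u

⁶³₂₉Cu; 8.77 MeV/nucleon

⁶³₂₉Cu: Σm = 29(1.0078250) + 34(1.0087) = 63.5227250 u; Δm = 0.5931250 u; E_B = 552.49 MeV; E_B/A = 8.770 MeV
²⁸₁₄Si: Σm = 14(1.0078250) + 14(1.0087) = 28.2313500 u; Δm = 0.2544200 u; E_B = 236.99 MeV; E_B/A = 8.464 MeV
⁶³₂₉Cu has the higher binding energy per nucleon, so it is the more tightly bound nucleus.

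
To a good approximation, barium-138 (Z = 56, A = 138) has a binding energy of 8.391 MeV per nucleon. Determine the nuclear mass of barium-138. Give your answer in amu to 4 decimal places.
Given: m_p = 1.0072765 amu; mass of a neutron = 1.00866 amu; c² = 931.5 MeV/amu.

137.8745 amu

Total binding energy = 138 × 8.391 = 1157.958 MeV
Mass defect = 1157.958 MeV / (931.5 MeV/amu) = 1.243111 amu
Constituent mass = 56(1.0072765) + 82(1.00866) = 139.1176040 amu
Nuclear mass = 139.1176040 − 1.243111 = 137.8744930 amu ≈ 137.8745 amu (to 4 decimal places)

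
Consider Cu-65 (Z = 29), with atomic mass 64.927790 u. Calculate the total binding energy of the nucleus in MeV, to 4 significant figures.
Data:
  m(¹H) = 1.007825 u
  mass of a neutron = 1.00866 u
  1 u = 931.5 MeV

569.0 MeV

Σm = 29·m(¹H) + 36·m_n = 29.226925 + 36.31176 = 65.538685 u
The mass defect is 65.538685 − 64.927790 = 0.610895 u.
E_B = 0.610895 × 931.5 = 569.049 MeV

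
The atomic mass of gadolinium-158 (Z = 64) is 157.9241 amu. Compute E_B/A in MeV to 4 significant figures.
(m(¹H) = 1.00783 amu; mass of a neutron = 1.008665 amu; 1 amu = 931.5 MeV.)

8.204 MeV/nucleon

The nucleus contains 64 protons and 158 − 64 = 94 neutrons.
Σm = 64·m(¹H) + 94·m_n = 64.50112 + 94.814510 = 159.315630 amu
The mass defect is 159.315630 − 157.9241 = 1.391530 amu.
Binding energy = Δm·c² = 1.391530 × 931.5 MeV/amu = 1296.21 MeV
BE/A = 1296.21 MeV / 158 = 8.204 MeV/nucleon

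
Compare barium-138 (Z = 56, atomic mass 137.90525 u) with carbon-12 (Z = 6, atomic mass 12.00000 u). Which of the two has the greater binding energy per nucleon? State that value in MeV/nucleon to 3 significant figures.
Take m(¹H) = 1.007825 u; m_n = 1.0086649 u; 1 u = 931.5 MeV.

barium-138; 8.39 MeV/nucleon

barium-138: Σm = 56(1.007825) + 82(1.0086649) = 139.1487218 u; Δm = 1.2434718 u; E_B = 1158.3 MeV; E_B/A = 8.393 MeV
carbon-12: Σm = 6(1.007825) + 6(1.0086649) = 12.0989394 u; Δm = 0.0989394 u; E_B = 92.162 MeV; E_B/A = 7.680 MeV
barium-138 has the higher binding energy per nucleon, so it is the more tightly bound nucleus.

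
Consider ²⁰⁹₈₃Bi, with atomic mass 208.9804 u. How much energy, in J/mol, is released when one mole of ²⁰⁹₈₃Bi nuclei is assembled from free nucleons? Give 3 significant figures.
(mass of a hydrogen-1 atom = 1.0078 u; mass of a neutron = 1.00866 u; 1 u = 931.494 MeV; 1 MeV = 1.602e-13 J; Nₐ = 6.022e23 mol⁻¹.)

1.58e+14 J/mol

With 83 protons and 126 neutrons (A = 209):
Σm = 83·m(¹H) + 126·m_n = 83.6474 + 127.09116 = 210.73856 u
The mass defect is 210.73856 − 208.9804 = 1.75816 u.
Converting to energy: 1.75816 u × 931.494 MeV/u = 1637.72 MeV
Per nucleus in joules: 1637.72 MeV × 1.602e-13 J/MeV = 2.6236e-10 J
Per mole: 2.6236e-10 J × 6.022e23 mol⁻¹ = 1.5799e+14 J/mol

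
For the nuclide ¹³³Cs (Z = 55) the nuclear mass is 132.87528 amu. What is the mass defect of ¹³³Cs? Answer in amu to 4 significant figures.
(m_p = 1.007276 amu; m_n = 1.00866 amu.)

With 55 protons and 78 neutrons (A = 133):
Total constituent mass: 55 × 1.007276 + 78 × 1.00866 = 134.075660 amu
Δm = 134.075660 − 132.87528 = 1.200380 amu

1.200 amu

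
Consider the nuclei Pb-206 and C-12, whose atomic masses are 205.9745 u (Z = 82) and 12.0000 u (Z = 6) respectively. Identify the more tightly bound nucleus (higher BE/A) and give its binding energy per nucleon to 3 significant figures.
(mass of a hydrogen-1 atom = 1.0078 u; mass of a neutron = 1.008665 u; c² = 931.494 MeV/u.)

Pb-206: Σm = 82(1.0078) + 124(1.008665) = 207.714060 u; Δm = 1.739560 u; E_B = 1620.4 MeV; E_B/A = 7.866 MeV
C-12: Σm = 6(1.0078) + 6(1.008665) = 12.098790 u; Δm = 0.098790 u; E_B = 92.022 MeV; E_B/A = 7.669 MeV
Pb-206 has the higher binding energy per nucleon, so it is the more tightly bound nucleus.

Pb-206; 7.87 MeV/nucleon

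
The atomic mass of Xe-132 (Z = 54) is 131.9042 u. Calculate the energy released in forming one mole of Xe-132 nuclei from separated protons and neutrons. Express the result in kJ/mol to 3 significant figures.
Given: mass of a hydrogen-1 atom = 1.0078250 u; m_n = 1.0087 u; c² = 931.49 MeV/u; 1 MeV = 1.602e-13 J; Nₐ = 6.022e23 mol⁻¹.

The nucleus contains 54 protons and 132 − 54 = 78 neutrons.
Total constituent mass: 54 × 1.0078250 + 78 × 1.0087 = 133.1011500 u
Δm = 133.1011500 − 131.9042 = 1.1969500 u
Converting to energy: 1.1969500 u × 931.49 MeV/u = 1114.95 MeV
Per nucleus in joules: 1114.95 MeV × 1.602e-13 J/MeV = 1.7861e-10 J
Per mole: 1.7861e-10 J × 6.022e23 mol⁻¹ = 1.0756e+14 J/mol

1.08e+11 kJ/mol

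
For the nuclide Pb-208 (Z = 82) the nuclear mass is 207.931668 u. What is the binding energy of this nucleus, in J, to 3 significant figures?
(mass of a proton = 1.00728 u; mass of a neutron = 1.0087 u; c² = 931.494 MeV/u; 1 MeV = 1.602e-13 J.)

Total constituent mass: 82 × 1.00728 + 126 × 1.0087 = 209.69316 u
Mass defect Δm = 209.69316 − 207.931668 = 1.761492 u
Converting to energy: 1.761492 u × 931.494 MeV/u = 1640.82 MeV
In joules: 1640.82 MeV × 1.602e-13 J/MeV = 2.6286e-10 J

2.63e-10 J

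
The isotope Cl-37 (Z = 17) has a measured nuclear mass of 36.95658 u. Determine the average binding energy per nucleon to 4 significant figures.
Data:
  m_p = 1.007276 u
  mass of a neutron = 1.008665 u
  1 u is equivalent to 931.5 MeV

8.570 MeV/nucleon

With 17 protons and 20 neutrons (A = 37):
Σm = 17·m_p + 20·m_n = 17.123692 + 20.173300 = 37.296992 u
Mass defect Δm = 37.296992 − 36.95658 = 0.340412 u
Converting to energy: 0.340412 u × 931.5 MeV/u = 317.094 MeV
Per nucleon: 317.094 / 37 = 8.570 MeV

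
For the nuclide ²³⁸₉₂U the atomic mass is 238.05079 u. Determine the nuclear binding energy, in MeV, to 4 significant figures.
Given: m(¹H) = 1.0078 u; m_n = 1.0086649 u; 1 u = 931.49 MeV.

1800 MeV

The nucleus contains 92 protons and 238 − 92 = 146 neutrons.
Mass of separated nucleons = 92(1.0078) + 146(1.0086649) = 92.7176 + 147.2650754 = 239.9826754 u
The mass defect is 239.9826754 − 238.05079 = 1.9318854 u.
Binding energy = Δm·c² = 1.9318854 × 931.49 MeV/u = 1799.53 MeV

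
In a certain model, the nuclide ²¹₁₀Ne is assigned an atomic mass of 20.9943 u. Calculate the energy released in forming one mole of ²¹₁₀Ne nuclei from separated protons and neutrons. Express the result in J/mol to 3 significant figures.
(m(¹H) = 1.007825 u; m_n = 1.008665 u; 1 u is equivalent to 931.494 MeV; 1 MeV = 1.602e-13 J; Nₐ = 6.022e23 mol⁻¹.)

The nucleus contains 10 protons and 21 − 10 = 11 neutrons.
Mass of separated nucleons = 10(1.007825) + 11(1.008665) = 10.078250 + 11.095315 = 21.173565 u
The mass defect is 21.173565 − 20.9943 = 0.179265 u.
Converting to energy: 0.179265 u × 931.494 MeV/u = 166.984 MeV
Per nucleus in joules: 166.984 MeV × 1.602e-13 J/MeV = 2.6751e-11 J
Per mole: 2.6751e-11 J × 6.022e23 mol⁻¹ = 1.6109e+13 J/mol

1.61e+13 J/mol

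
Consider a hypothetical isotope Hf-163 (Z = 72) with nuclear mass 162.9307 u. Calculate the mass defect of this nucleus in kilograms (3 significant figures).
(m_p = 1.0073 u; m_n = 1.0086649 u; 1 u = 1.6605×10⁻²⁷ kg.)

With 72 protons and 91 neutrons (A = 163):
Σm = 72·m_p + 91·m_n = 72.5256 + 91.7885059 = 164.3141059 u
The mass defect is 164.3141059 − 162.9307 = 1.3834059 u.
In SI units: 1.3834059 u × 1.6605×10⁻²⁷ kg/u = 2.2971e-27 kg

2.30e-27 kg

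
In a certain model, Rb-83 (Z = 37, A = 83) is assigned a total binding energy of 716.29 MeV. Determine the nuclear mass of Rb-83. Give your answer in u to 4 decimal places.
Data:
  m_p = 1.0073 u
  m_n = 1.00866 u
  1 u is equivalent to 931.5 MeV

Mass defect = 716.29 MeV / (931.5 MeV/u) = 0.768964 u
Constituent mass = 37(1.0073) + 46(1.00866) = 83.66846 u
Nuclear mass = 83.66846 − 0.768964 = 82.899496 u ≈ 82.8995 u (to 4 decimal places)

82.8995 u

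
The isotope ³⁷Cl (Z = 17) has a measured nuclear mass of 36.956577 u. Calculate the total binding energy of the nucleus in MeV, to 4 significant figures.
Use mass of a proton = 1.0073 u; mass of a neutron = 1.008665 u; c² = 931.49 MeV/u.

Z = 17, so N = A − Z = 37 − 17 = 20.
Mass of separated nucleons = 17(1.0073) + 20(1.008665) = 17.1241 + 20.173300 = 37.297400 u
Mass defect Δm = 37.297400 − 36.956577 = 0.340823 u
Binding energy = Δm·c² = 0.340823 × 931.49 MeV/u = 317.473 MeV

317.5 MeV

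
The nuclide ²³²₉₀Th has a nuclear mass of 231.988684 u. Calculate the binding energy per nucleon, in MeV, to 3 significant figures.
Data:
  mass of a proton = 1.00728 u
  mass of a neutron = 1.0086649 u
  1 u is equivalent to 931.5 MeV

7.62 MeV/nucleon

With 90 protons and 142 neutrons (A = 232):
Σm = 90·m_p + 142·m_n = 90.65520 + 143.2304158 = 233.8856158 u
Mass defect Δm = 233.8856158 − 231.988684 = 1.8969318 u
Converting to energy: 1.8969318 u × 931.5 MeV/u = 1766.99 MeV
Dividing by A = 232 gives 7.616 MeV per nucleon.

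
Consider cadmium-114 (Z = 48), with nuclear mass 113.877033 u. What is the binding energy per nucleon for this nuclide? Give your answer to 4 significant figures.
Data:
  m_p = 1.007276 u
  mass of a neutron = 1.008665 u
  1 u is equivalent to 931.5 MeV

With 48 protons and 66 neutrons (A = 114):
Mass of separated nucleons = 48(1.007276) + 66(1.008665) = 48.349248 + 66.571890 = 114.921138 u
Δm = 114.921138 − 113.877033 = 1.044105 u
E_B = 1.044105 × 931.5 = 972.584 MeV
BE/A = 972.584 MeV / 114 = 8.531 MeV/nucleon

8.531 MeV/nucleon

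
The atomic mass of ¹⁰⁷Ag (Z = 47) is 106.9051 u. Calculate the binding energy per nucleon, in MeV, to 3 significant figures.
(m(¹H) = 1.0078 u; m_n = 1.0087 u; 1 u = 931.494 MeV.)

Σm = 47·m(¹H) + 60·m_n = 47.3666 + 60.5220 = 107.8886 u
Δm = 107.8886 − 106.9051 = 0.9835 u
Converting to energy: 0.9835 u × 931.494 MeV/u = 916.124 MeV
BE/A = 916.124 MeV / 107 = 8.562 MeV/nucleon

8.56 MeV/nucleon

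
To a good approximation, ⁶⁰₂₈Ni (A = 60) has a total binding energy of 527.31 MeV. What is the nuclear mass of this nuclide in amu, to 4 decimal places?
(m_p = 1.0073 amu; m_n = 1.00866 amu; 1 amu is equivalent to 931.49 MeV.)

Mass defect = 527.31 MeV / (931.49 MeV/amu) = 0.566093 amu
Constituent mass = 28(1.0073) + 32(1.00866) = 60.48152 amu
Nuclear mass = 60.48152 − 0.566093 = 59.915427 amu ≈ 59.9154 amu (to 4 decimal places)

59.9154 amu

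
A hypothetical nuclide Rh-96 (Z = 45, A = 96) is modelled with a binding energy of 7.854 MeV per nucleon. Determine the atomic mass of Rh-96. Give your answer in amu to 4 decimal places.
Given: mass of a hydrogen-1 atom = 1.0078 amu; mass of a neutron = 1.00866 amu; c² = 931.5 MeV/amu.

Total binding energy = 96 × 7.854 = 753.984 MeV
Mass defect = 753.984 MeV / (931.5 MeV/amu) = 0.809430 amu
Constituent mass = 45(1.0078) + 51(1.00866) = 96.79266 amu
Atomic mass = 96.79266 − 0.809430 = 95.983230 amu ≈ 95.9832 amu (to 4 decimal places)

95.9832 amu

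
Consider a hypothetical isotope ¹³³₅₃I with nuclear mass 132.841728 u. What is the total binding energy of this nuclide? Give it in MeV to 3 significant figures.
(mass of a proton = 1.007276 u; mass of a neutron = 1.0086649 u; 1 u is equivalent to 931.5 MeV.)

1150 MeV

Σm = 53·m_p + 80·m_n = 53.385628 + 80.6931920 = 134.0788200 u
The mass defect is 134.0788200 − 132.841728 = 1.2370920 u.
Binding energy = Δm·c² = 1.2370920 × 931.5 MeV/u = 1152.35 MeV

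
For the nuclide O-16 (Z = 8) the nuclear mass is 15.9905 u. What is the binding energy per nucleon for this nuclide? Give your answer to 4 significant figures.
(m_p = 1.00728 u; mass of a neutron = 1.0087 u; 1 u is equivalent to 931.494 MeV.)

7.996 MeV/nucleon

With 8 protons and 8 neutrons (A = 16):
Σm = 8·m_p + 8·m_n = 8.05824 + 8.0696 = 16.12784 u
Δm = 16.12784 − 15.9905 = 0.13734 u
E_B = 0.13734 × 931.494 = 127.931 MeV
BE/A = 127.931 MeV / 16 = 7.996 MeV/nucleon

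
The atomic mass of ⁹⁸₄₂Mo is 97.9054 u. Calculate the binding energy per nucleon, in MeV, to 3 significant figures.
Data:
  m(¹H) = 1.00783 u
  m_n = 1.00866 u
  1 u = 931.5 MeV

8.63 MeV/nucleon

Mass of separated nucleons = 42(1.00783) + 56(1.00866) = 42.32886 + 56.48496 = 98.81382 u
Mass defect Δm = 98.81382 − 97.9054 = 0.90842 u
Binding energy = Δm·c² = 0.90842 × 931.5 MeV/u = 846.193 MeV
Dividing by A = 98 gives 8.6346 MeV per nucleon.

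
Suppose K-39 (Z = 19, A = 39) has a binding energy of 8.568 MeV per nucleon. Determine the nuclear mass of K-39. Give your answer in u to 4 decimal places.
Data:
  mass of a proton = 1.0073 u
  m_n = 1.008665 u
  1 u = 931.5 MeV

38.9533 u

Total binding energy = 39 × 8.568 = 334.152 MeV
Mass defect = 334.152 MeV / (931.5 MeV/u) = 0.358725 u
Constituent mass = 19(1.0073) + 20(1.008665) = 39.312000 u
Nuclear mass = 39.312000 − 0.358725 = 38.953275 u ≈ 38.9533 u (to 4 decimal places)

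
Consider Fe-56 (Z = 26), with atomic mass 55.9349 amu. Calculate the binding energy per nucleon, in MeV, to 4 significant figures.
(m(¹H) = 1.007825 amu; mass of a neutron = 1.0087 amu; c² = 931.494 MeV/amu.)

Z = 26, so N = A − Z = 56 − 26 = 30.
Total constituent mass: 26 × 1.007825 + 30 × 1.0087 = 56.464450 amu
Δm = 56.464450 − 55.9349 = 0.529550 amu
Converting to energy: 0.529550 amu × 931.494 MeV/amu = 493.273 MeV
Dividing by A = 56 gives 8.808 MeV per nucleon.

8.808 MeV/nucleon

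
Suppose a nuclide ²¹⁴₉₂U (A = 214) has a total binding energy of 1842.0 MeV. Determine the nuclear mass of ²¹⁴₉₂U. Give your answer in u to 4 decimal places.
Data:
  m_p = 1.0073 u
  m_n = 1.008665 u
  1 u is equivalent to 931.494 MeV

213.7513 u

Mass defect = 1842.0 MeV / (931.494 MeV/u) = 1.977468 u
Constituent mass = 92(1.0073) + 122(1.008665) = 215.728730 u
Nuclear mass = 215.728730 − 1.977468 = 213.751262 u ≈ 213.7513 u (to 4 decimal places)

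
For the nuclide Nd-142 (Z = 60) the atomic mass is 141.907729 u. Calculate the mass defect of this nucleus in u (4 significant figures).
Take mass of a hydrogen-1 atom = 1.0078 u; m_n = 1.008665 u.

1.271 u

Mass of separated nucleons = 60(1.0078) + 82(1.008665) = 60.4680 + 82.710530 = 143.178530 u
Mass defect Δm = 143.178530 − 141.907729 = 1.270801 u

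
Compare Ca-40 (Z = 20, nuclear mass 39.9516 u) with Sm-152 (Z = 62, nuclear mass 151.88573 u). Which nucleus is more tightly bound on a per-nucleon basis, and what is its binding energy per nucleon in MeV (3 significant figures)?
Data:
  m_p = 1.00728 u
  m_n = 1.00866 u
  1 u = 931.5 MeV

Ca-40: Σm = 20(1.00728) + 20(1.00866) = 40.31880 u; Δm = 0.36720 u; E_B = 342.05 MeV; E_B/A = 8.551 MeV
Sm-152: Σm = 62(1.00728) + 90(1.00866) = 153.23076 u; Δm = 1.34503 u; E_B = 1252.9 MeV; E_B/A = 8.243 MeV
Ca-40 has the higher binding energy per nucleon, so it is the more tightly bound nucleus.

Ca-40; 8.55 MeV/nucleon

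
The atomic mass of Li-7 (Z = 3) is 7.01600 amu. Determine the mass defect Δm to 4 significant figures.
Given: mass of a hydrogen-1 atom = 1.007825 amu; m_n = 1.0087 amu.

0.04228 amu

The nucleus contains 3 protons and 7 − 3 = 4 neutrons.
Mass of separated nucleons = 3(1.007825) + 4(1.0087) = 3.023475 + 4.0348 = 7.058275 amu
Mass defect Δm = 7.058275 − 7.01600 = 0.042275 amu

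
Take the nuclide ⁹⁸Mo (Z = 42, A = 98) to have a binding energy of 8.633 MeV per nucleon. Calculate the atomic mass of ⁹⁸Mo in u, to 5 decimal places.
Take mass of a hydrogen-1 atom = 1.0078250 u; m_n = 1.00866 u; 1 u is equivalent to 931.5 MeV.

97.90536 u

Total binding energy = 98 × 8.633 = 846.034 MeV
Mass defect = 846.034 MeV / (931.5 MeV/u) = 0.9082491 u
Constituent mass = 42(1.0078250) + 56(1.00866) = 98.8136100 u
Atomic mass = 98.8136100 − 0.9082491 = 97.9053609 u ≈ 97.90536 u (to 5 decimal places)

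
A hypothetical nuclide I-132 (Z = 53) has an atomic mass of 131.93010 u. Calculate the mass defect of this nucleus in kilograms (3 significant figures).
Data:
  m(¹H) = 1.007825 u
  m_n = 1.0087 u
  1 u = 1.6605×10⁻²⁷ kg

Σm = 53·m(¹H) + 79·m_n = 53.414725 + 79.6873 = 133.102025 u
Mass defect Δm = 133.102025 − 131.93010 = 1.171925 u
In SI units: 1.171925 u × 1.6605×10⁻²⁷ kg/u = 1.9460e-27 kg

1.95e-27 kg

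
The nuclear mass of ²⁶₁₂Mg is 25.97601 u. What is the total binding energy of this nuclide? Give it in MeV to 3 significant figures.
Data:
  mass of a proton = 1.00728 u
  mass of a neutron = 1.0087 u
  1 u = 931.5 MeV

217 MeV

Mass of separated nucleons = 12(1.00728) + 14(1.0087) = 12.08736 + 14.1218 = 26.20916 u
Δm = 26.20916 − 25.97601 = 0.23315 u
Binding energy = Δm·c² = 0.23315 × 931.5 MeV/u = 217.179 MeV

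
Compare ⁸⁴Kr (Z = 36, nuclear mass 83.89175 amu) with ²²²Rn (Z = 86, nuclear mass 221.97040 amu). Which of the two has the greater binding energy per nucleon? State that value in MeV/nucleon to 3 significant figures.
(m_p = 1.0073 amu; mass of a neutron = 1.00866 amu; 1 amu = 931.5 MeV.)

⁸⁴Kr: Σm = 36(1.0073) + 48(1.00866) = 84.67848 amu; Δm = 0.78673 amu; E_B = 732.84 MeV; E_B/A = 8.724 MeV
²²²Rn: Σm = 86(1.0073) + 136(1.00866) = 223.80556 amu; Δm = 1.83516 amu; E_B = 1709.5 MeV; E_B/A = 7.700 MeV
⁸⁴Kr has the higher binding energy per nucleon, so it is the more tightly bound nucleus.

⁸⁴Kr; 8.72 MeV/nucleon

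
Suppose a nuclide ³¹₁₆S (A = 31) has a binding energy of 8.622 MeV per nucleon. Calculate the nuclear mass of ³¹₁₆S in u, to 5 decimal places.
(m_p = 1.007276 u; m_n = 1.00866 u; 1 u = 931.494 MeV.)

30.95938 u

Total binding energy = 31 × 8.622 = 267.282 MeV
Mass defect = 267.282 MeV / (931.494 MeV/u) = 0.2869390 u
Constituent mass = 16(1.007276) + 15(1.00866) = 31.246316 u
Nuclear mass = 31.246316 − 0.2869390 = 30.9593770 u ≈ 30.95938 u (to 5 decimal places)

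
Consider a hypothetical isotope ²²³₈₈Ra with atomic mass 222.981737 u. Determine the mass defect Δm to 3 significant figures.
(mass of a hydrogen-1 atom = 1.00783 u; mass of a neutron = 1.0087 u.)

1.88 u

Z = 88, so N = A − Z = 223 − 88 = 135.
Σm = 88·m(¹H) + 135·m_n = 88.68904 + 136.1745 = 224.86354 u
The mass defect is 224.86354 − 222.981737 = 1.881803 u.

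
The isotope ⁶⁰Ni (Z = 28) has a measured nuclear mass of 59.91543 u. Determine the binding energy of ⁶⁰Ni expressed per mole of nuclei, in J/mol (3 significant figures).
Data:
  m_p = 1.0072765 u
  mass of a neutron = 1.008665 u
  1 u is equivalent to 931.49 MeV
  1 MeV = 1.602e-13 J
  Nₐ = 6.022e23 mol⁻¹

Σm = 28·m_p + 32·m_n = 28.2037420 + 32.277280 = 60.4810220 u
The mass defect is 60.4810220 − 59.91543 = 0.5655920 u.
Binding energy = Δm·c² = 0.5655920 × 931.49 MeV/u = 526.843 MeV
Per nucleus in joules: 526.843 MeV × 1.602e-13 J/MeV = 8.4400e-11 J
Per mole: 8.4400e-11 J × 6.022e23 mol⁻¹ = 5.0826e+13 J/mol

5.08e+13 J/mol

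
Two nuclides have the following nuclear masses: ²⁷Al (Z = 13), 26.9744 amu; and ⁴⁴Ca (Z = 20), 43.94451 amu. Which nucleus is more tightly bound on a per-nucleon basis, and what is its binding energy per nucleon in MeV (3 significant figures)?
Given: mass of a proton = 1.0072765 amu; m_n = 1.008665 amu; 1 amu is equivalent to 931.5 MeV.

⁴⁴Ca; 8.66 MeV/nucleon

²⁷Al: Σm = 13(1.0072765) + 14(1.008665) = 27.2159045 amu; Δm = 0.2415045 amu; E_B = 224.96 MeV; E_B/A = 8.332 MeV
⁴⁴Ca: Σm = 20(1.0072765) + 24(1.008665) = 44.3534900 amu; Δm = 0.4089800 amu; E_B = 380.96 MeV; E_B/A = 8.658 MeV
⁴⁴Ca has the higher binding energy per nucleon, so it is the more tightly bound nucleus.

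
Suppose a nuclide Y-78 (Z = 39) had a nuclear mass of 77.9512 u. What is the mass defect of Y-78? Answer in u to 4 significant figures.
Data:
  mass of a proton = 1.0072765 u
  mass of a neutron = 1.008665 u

With 39 protons and 39 neutrons (A = 78):
Total constituent mass: 39 × 1.0072765 + 39 × 1.008665 = 78.6217185 u
Mass defect Δm = 78.6217185 − 77.9512 = 0.6705185 u

0.6705 u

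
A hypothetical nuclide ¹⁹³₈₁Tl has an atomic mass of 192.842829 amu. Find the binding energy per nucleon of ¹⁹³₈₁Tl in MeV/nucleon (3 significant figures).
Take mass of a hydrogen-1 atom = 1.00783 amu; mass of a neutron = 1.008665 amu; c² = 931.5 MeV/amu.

Total constituent mass: 81 × 1.00783 + 112 × 1.008665 = 194.604710 amu
Δm = 194.604710 − 192.842829 = 1.761881 amu
Binding energy = Δm·c² = 1.761881 × 931.5 MeV/amu = 1641.19 MeV
BE/A = 1641.19 MeV / 193 = 8.504 MeV/nucleon

8.50 MeV/nucleon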